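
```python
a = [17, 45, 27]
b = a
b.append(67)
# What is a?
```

After line 1: a = [17, 45, 27]
After line 2 (b = a is an alias, same object): a = [17, 45, 27], b = [17, 45, 27]
After line 3 (b.append mutates the shared list): a = [17, 45, 27, 67], b = [17, 45, 27, 67]

[17, 45, 27, 67]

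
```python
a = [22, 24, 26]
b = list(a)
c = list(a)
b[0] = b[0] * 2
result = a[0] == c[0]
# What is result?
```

After line 1: a = [22, 24, 26]
After line 2 (b = list(a), copy): a = [22, 24, 26], b = [22, 24, 26]
After line 3 (c = list(a) is a copy, new object): c = [22, 24, 26]
After line 4 (b[0] = 22 * 2 = 44; only b mutates (copy)): a = [22, 24, 26], b = [44, 24, 26], c = [22, 24, 26]
After line 5 (a[0] = 22, c[0] = 22; result = True)

True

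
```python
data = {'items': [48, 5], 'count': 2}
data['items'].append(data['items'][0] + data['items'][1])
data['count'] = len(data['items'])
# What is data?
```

After line 1: data = {'items': [48, 5], 'count': 2}
After line 2 (append 48 + 5 = 53): data = {'items': [48, 5, 53], 'count': 2}
After line 3 (count = len(items) = 3): data = {'items': [48, 5, 53], 'count': 3}

{'items': [48, 5, 53], 'count': 3}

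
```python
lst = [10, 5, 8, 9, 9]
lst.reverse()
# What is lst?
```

[9, 9, 8, 5, 10]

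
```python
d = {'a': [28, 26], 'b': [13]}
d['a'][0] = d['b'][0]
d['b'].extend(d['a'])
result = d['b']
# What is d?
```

After line 1: d = {'a': [28, 26], 'b': [13]}
After line 2 (a[0] = b[0] = 13): d = {'a': [13, 26], 'b': [13]}
After line 3 (b.extend(a) appends [13, 26]): d = {'a': [13, 26], 'b': [13, 13, 26]}
After line 4: result = d['b'] = [13, 13, 26]

{'a': [13, 26], 'b': [13, 13, 26]}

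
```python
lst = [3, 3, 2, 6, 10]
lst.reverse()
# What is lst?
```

[10, 6, 2, 3, 3]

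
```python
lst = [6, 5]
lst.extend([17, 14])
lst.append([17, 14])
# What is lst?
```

After line 1: lst = [6, 5]
After line 2 (extend unpacks [17, 14]): lst = [6, 5, 17, 14]
After line 3 (append adds [17, 14] as single element): lst = [6, 5, 17, 14, [17, 14]]

[6, 5, 17, 14, [17, 14]]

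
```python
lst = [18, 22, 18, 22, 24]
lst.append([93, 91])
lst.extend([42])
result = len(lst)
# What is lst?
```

After line 1: lst = [18, 22, 18, 22, 24]
After line 2 (append adds [93, 91] as single element): lst = [18, 22, 18, 22, 24, [93, 91]]
After line 3 (extend unpacks [42], adds 42): lst = [18, 22, 18, 22, 24, [93, 91], 42]
After line 4: result = len(lst) = 7

[18, 22, 18, 22, 24, [93, 91], 42]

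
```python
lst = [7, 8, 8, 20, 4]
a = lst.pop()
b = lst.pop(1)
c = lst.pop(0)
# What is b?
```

After line 1: lst = [7, 8, 8, 20, 4]
After line 2 (pop() -> a = 4): lst = [7, 8, 8, 20]
After line 3 (pop(1) -> b = 8): lst = [7, 8, 20]
After line 4 (pop(0) -> c = 7): lst = [8, 20]

8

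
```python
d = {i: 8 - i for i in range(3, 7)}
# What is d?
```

{3: 5, 4: 4, 5: 3, 6: 2}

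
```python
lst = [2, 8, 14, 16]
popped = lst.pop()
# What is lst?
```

[2, 8, 14]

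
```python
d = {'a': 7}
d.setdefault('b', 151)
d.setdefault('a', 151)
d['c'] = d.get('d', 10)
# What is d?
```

After line 1: d = {'a': 7}
After line 2 (setdefault adds 'b'=151): d = {'a': 7, 'b': 151}
After line 3 (setdefault 'a' no-op, already exists): d = {'a': 7, 'b': 151}
After line 4 (get('d', 10) returns default since 'd' not in d): d = {'a': 7, 'b': 151, 'c': 10}

{'a': 7, 'b': 151, 'c': 10}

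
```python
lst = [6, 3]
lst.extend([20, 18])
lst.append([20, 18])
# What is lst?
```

After line 1: lst = [6, 3]
After line 2 (extend unpacks [20, 18]): lst = [6, 3, 20, 18]
After line 3 (append adds [20, 18] as single element): lst = [6, 3, 20, 18, [20, 18]]

[6, 3, 20, 18, [20, 18]]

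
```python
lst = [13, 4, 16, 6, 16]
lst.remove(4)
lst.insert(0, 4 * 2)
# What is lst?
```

After line 1: lst = [13, 4, 16, 6, 16]
After line 2 (remove first 4): lst = [13, 16, 6, 16]
After line 3 (insert 8 at index 0): lst = [8, 13, 16, 6, 16]

[8, 13, 16, 6, 16]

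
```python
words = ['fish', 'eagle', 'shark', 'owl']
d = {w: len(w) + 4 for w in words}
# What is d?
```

{'fish': 8, 'eagle': 9, 'shark': 9, 'owl': 7}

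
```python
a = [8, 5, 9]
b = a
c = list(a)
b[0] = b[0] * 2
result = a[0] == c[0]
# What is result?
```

After line 1: a = [8, 5, 9]
After line 2 (b = a, alias): a = [8, 5, 9], b = [8, 5, 9]
After line 3 (c = list(a) is a copy, new object): c = [8, 5, 9]
After line 4 (b[0] = 8 * 2 = 16; mutates shared a/b): a = b = [16, 5, 9], c = [8, 5, 9]
After line 5 (a[0] = 16, c[0] = 8; result = False)

False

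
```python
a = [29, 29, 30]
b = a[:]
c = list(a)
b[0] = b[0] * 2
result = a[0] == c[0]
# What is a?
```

After line 1: a = [29, 29, 30]
After line 2 (b = a[:], copy): a = [29, 29, 30], b = [29, 29, 30]
After line 3 (c = list(a) is a copy, new object): c = [29, 29, 30]
After line 4 (b[0] = 29 * 2 = 58; only b mutates (copy)): a = [29, 29, 30], b = [58, 29, 30], c = [29, 29, 30]
After line 5 (a[0] = 29, c[0] = 29; result = True)

[29, 29, 30]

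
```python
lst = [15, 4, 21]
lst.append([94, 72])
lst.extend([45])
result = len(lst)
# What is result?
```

After line 1: lst = [15, 4, 21]
After line 2 (append adds [94, 72] as single element): lst = [15, 4, 21, [94, 72]]
After line 3 (extend unpacks [45], adds 45): lst = [15, 4, 21, [94, 72], 45]
After line 4: result = len(lst) = 5

5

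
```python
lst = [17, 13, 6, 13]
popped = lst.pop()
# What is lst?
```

[17, 13, 6]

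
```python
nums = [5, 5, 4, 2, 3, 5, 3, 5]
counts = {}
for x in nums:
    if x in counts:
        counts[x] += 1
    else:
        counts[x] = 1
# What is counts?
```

Initial: counts = {}, nums = [5, 5, 4, 2, 3, 5, 3, 5]
See 5: counts = {5: 1}
See 5: counts = {5: 2}
See 4: counts = {5: 2, 4: 1}
See 2: counts = {5: 2, 4: 1, 2: 1}
See 3: counts = {5: 2, 4: 1, 2: 1, 3: 1}
See 5: counts = {5: 3, 4: 1, 2: 1, 3: 1}
See 3: counts = {5: 3, 4: 1, 2: 1, 3: 2}
See 5: counts = {5: 4, 4: 1, 2: 1, 3: 2}

{5: 4, 4: 1, 2: 1, 3: 2}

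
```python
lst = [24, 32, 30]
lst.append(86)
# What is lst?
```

[24, 32, 30, 86]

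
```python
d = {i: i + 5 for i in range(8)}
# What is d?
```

{0: 5, 1: 6, 2: 7, 3: 8, 4: 9, 5: 10, 6: 11, 7: 12}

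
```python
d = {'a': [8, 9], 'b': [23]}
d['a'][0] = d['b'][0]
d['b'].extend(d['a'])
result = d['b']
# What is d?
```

After line 1: d = {'a': [8, 9], 'b': [23]}
After line 2 (a[0] = b[0] = 23): d = {'a': [23, 9], 'b': [23]}
After line 3 (b.extend(a) appends [23, 9]): d = {'a': [23, 9], 'b': [23, 23, 9]}
After line 4: result = d['b'] = [23, 23, 9]

{'a': [23, 9], 'b': [23, 23, 9]}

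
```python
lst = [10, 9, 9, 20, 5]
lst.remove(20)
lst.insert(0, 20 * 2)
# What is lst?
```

After line 1: lst = [10, 9, 9, 20, 5]
After line 2 (remove first 20): lst = [10, 9, 9, 5]
After line 3 (insert 40 at index 0): lst = [40, 10, 9, 9, 5]

[40, 10, 9, 9, 5]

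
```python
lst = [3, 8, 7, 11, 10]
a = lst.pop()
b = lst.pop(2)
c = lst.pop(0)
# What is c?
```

After line 1: lst = [3, 8, 7, 11, 10]
After line 2 (pop() -> a = 10): lst = [3, 8, 7, 11]
After line 3 (pop(2) -> b = 7): lst = [3, 8, 11]
After line 4 (pop(0) -> c = 3): lst = [8, 11]

3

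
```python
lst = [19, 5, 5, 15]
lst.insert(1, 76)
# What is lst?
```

[19, 76, 5, 5, 15]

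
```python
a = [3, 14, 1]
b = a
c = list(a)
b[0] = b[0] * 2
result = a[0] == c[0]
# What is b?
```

After line 1: a = [3, 14, 1]
After line 2 (b = a, alias): a = [3, 14, 1], b = [3, 14, 1]
After line 3 (c = list(a) is a copy, new object): c = [3, 14, 1]
After line 4 (b[0] = 3 * 2 = 6; mutates shared a/b): a = b = [6, 14, 1], c = [3, 14, 1]
After line 5 (a[0] = 6, c[0] = 3; result = False)

[6, 14, 1]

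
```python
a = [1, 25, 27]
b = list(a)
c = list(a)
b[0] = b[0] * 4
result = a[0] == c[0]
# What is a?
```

After line 1: a = [1, 25, 27]
After line 2 (b = list(a), copy): a = [1, 25, 27], b = [1, 25, 27]
After line 3 (c = list(a) is a copy, new object): c = [1, 25, 27]
After line 4 (b[0] = 1 * 4 = 4; only b mutates (copy)): a = [1, 25, 27], b = [4, 25, 27], c = [1, 25, 27]
After line 5 (a[0] = 1, c[0] = 1; result = True)

[1, 25, 27]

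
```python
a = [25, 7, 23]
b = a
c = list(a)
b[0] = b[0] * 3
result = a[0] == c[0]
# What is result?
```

After line 1: a = [25, 7, 23]
After line 2 (b = a, alias): a = [25, 7, 23], b = [25, 7, 23]
After line 3 (c = list(a) is a copy, new object): c = [25, 7, 23]
After line 4 (b[0] = 25 * 3 = 75; mutates shared a/b): a = b = [75, 7, 23], c = [25, 7, 23]
After line 5 (a[0] = 75, c[0] = 25; result = False)

False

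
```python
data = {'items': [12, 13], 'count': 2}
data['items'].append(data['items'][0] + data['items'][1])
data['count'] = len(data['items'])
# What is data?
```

After line 1: data = {'items': [12, 13], 'count': 2}
After line 2 (append 12 + 13 = 25): data = {'items': [12, 13, 25], 'count': 2}
After line 3 (count = len(items) = 3): data = {'items': [12, 13, 25], 'count': 3}

{'items': [12, 13, 25], 'count': 3}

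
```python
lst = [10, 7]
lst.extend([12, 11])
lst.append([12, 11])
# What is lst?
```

After line 1: lst = [10, 7]
After line 2 (extend unpacks [12, 11]): lst = [10, 7, 12, 11]
After line 3 (append adds [12, 11] as single element): lst = [10, 7, 12, 11, [12, 11]]

[10, 7, 12, 11, [12, 11]]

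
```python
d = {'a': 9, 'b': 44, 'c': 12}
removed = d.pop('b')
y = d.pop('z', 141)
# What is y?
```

After line 1: d = {'a': 9, 'b': 44, 'c': 12}
After line 2 (pop 'b' returns 44): d = {'a': 9, 'c': 12}, removed = 44
After line 3 (pop 'z' missing, returns default 141): d = {'a': 9, 'c': 12}, y = 141

141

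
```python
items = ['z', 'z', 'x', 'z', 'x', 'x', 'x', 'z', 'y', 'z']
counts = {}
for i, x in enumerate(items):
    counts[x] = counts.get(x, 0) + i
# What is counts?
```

Initial: counts = {}, items = ['z', 'z', 'x', 'z', 'x', 'x', 'x', 'z', 'y', 'z']
i=0, x='z': counts = {'z': 0}
i=1, x='z': counts = {'z': 1}
i=2, x='x': counts = {'z': 1, 'x': 2}
i=3, x='z': counts = {'z': 4, 'x': 2}
i=4, x='x': counts = {'z': 4, 'x': 6}
i=5, x='x': counts = {'z': 4, 'x': 11}
i=6, x='x': counts = {'z': 4, 'x': 17}
i=7, x='z': counts = {'z': 11, 'x': 17}
i=8, x='y': counts = {'z': 11, 'x': 17, 'y': 8}
i=9, x='z': counts = {'z': 20, 'x': 17, 'y': 8}

{'z': 20, 'x': 17, 'y': 8}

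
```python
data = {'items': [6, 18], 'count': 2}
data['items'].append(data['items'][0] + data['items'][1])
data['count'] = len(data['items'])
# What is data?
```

After line 1: data = {'items': [6, 18], 'count': 2}
After line 2 (append 6 + 18 = 24): data = {'items': [6, 18, 24], 'count': 2}
After line 3 (count = len(items) = 3): data = {'items': [6, 18, 24], 'count': 3}

{'items': [6, 18, 24], 'count': 3}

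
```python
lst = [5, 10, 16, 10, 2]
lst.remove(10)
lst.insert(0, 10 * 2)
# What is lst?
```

After line 1: lst = [5, 10, 16, 10, 2]
After line 2 (remove first 10): lst = [5, 16, 10, 2]
After line 3 (insert 20 at index 0): lst = [20, 5, 16, 10, 2]

[20, 5, 16, 10, 2]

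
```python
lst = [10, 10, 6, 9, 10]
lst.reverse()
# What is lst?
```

[10, 9, 6, 10, 10]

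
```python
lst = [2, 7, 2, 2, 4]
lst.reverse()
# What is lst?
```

[4, 2, 2, 7, 2]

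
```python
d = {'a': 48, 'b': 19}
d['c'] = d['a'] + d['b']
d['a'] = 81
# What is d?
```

After line 1: d = {'a': 48, 'b': 19}
After line 2 (d['c'] = 48 + 19): d = {'a': 48, 'b': 19, 'c': 67}
After line 3: d = {'a': 81, 'b': 19, 'c': 67}

{'a': 81, 'b': 19, 'c': 67}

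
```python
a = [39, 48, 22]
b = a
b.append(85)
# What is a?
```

After line 1: a = [39, 48, 22]
After line 2 (b = a is an alias, same object): a = [39, 48, 22], b = [39, 48, 22]
After line 3 (b.append mutates the shared list): a = [39, 48, 22, 85], b = [39, 48, 22, 85]

[39, 48, 22, 85]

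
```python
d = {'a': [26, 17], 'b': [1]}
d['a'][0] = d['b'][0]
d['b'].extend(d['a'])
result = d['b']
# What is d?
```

After line 1: d = {'a': [26, 17], 'b': [1]}
After line 2 (a[0] = b[0] = 1): d = {'a': [1, 17], 'b': [1]}
After line 3 (b.extend(a) appends [1, 17]): d = {'a': [1, 17], 'b': [1, 1, 17]}
After line 4: result = d['b'] = [1, 1, 17]

{'a': [1, 17], 'b': [1, 1, 17]}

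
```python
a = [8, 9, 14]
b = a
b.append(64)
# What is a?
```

After line 1: a = [8, 9, 14]
After line 2 (b = a is an alias, same object): a = [8, 9, 14], b = [8, 9, 14]
After line 3 (b.append mutates the shared list): a = [8, 9, 14, 64], b = [8, 9, 14, 64]

[8, 9, 14, 64]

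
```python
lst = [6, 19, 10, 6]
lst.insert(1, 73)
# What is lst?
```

[6, 73, 19, 10, 6]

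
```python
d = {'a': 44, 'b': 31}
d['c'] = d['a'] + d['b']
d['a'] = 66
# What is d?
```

After line 1: d = {'a': 44, 'b': 31}
After line 2 (d['c'] = 44 + 31): d = {'a': 44, 'b': 31, 'c': 75}
After line 3: d = {'a': 66, 'b': 31, 'c': 75}

{'a': 66, 'b': 31, 'c': 75}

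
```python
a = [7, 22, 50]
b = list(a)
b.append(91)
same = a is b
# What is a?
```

After line 1: a = [7, 22, 50]
After line 2 (b = list(a) is a shallow copy, new object): a = [7, 22, 50], b = [7, 22, 50]
After line 3 (append only mutates b): a = [7, 22, 50], b = [7, 22, 50, 91]
After line 4 (same = a is b; different objects -> False): same = False

[7, 22, 50]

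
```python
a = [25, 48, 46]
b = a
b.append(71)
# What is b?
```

After line 1: a = [25, 48, 46]
After line 2 (b = a is an alias, same object): a = [25, 48, 46], b = [25, 48, 46]
After line 3 (b.append mutates the shared list): a = [25, 48, 46, 71], b = [25, 48, 46, 71]

[25, 48, 46, 71]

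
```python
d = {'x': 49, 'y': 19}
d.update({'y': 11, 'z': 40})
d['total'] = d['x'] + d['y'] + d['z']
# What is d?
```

After line 1: d = {'x': 49, 'y': 19}
After line 2 (y overwritten, z added): d = {'x': 49, 'y': 11, 'z': 40}
After line 3 (total = 49 + 11 + 40 = 100): d = {'x': 49, 'y': 11, 'z': 40, 'total': 100}

{'x': 49, 'y': 11, 'z': 40, 'total': 100}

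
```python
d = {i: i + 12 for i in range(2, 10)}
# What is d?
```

{2: 14, 3: 15, 4: 16, 5: 17, 6: 18, 7: 19, 8: 20, 9: 21}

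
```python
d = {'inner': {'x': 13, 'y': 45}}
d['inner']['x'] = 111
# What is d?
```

After line 1: d = {'inner': {'x': 13, 'y': 45}}
After line 2 (inner x overwritten): d = {'inner': {'x': 111, 'y': 45}}

{'inner': {'x': 111, 'y': 45}}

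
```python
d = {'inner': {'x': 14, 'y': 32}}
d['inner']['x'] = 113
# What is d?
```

After line 1: d = {'inner': {'x': 14, 'y': 32}}
After line 2 (inner x overwritten): d = {'inner': {'x': 113, 'y': 32}}

{'inner': {'x': 113, 'y': 32}}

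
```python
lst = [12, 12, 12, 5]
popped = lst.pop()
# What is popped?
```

5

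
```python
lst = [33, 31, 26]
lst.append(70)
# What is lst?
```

[33, 31, 26, 70]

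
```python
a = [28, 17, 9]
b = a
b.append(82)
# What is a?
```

After line 1: a = [28, 17, 9]
After line 2 (b = a is an alias, same object): a = [28, 17, 9], b = [28, 17, 9]
After line 3 (b.append mutates the shared list): a = [28, 17, 9, 82], b = [28, 17, 9, 82]

[28, 17, 9, 82]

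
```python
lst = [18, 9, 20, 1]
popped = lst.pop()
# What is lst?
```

[18, 9, 20]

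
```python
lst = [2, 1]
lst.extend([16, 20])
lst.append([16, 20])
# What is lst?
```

After line 1: lst = [2, 1]
After line 2 (extend unpacks [16, 20]): lst = [2, 1, 16, 20]
After line 3 (append adds [16, 20] as single element): lst = [2, 1, 16, 20, [16, 20]]

[2, 1, 16, 20, [16, 20]]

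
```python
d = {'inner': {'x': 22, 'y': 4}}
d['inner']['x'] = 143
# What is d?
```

After line 1: d = {'inner': {'x': 22, 'y': 4}}
After line 2 (inner x overwritten): d = {'inner': {'x': 143, 'y': 4}}

{'inner': {'x': 143, 'y': 4}}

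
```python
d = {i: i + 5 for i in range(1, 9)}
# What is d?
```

{1: 6, 2: 7, 3: 8, 4: 9, 5: 10, 6: 11, 7: 12, 8: 13}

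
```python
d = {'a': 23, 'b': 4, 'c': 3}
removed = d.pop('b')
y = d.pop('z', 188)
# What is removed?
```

After line 1: d = {'a': 23, 'b': 4, 'c': 3}
After line 2 (pop 'b' returns 4): d = {'a': 23, 'c': 3}, removed = 4
After line 3 (pop 'z' missing, returns default 188): d = {'a': 23, 'c': 3}, y = 188

4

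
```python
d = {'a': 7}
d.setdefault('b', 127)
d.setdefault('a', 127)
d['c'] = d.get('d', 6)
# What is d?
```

After line 1: d = {'a': 7}
After line 2 (setdefault adds 'b'=127): d = {'a': 7, 'b': 127}
After line 3 (setdefault 'a' no-op, already exists): d = {'a': 7, 'b': 127}
After line 4 (get('d', 6) returns default since 'd' not in d): d = {'a': 7, 'b': 127, 'c': 6}

{'a': 7, 'b': 127, 'c': 6}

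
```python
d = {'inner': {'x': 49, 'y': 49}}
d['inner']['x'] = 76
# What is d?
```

After line 1: d = {'inner': {'x': 49, 'y': 49}}
After line 2 (inner x overwritten): d = {'inner': {'x': 76, 'y': 49}}

{'inner': {'x': 76, 'y': 49}}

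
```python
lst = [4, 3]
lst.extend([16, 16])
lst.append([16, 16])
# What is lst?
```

After line 1: lst = [4, 3]
After line 2 (extend unpacks [16, 16]): lst = [4, 3, 16, 16]
After line 3 (append adds [16, 16] as single element): lst = [4, 3, 16, 16, [16, 16]]

[4, 3, 16, 16, [16, 16]]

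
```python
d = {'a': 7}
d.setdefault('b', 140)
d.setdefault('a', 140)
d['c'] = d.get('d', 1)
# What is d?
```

After line 1: d = {'a': 7}
After line 2 (setdefault adds 'b'=140): d = {'a': 7, 'b': 140}
After line 3 (setdefault 'a' no-op, already exists): d = {'a': 7, 'b': 140}
After line 4 (get('d', 1) returns default since 'd' not in d): d = {'a': 7, 'b': 140, 'c': 1}

{'a': 7, 'b': 140, 'c': 1}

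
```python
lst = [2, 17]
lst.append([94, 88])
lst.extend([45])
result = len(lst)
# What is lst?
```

After line 1: lst = [2, 17]
After line 2 (append adds [94, 88] as single element): lst = [2, 17, [94, 88]]
After line 3 (extend unpacks [45], adds 45): lst = [2, 17, [94, 88], 45]
After line 4: result = len(lst) = 4

[2, 17, [94, 88], 45]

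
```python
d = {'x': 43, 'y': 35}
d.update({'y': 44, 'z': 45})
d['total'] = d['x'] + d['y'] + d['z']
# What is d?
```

After line 1: d = {'x': 43, 'y': 35}
After line 2 (y overwritten, z added): d = {'x': 43, 'y': 44, 'z': 45}
After line 3 (total = 43 + 44 + 45 = 132): d = {'x': 43, 'y': 44, 'z': 45, 'total': 132}

{'x': 43, 'y': 44, 'z': 45, 'total': 132}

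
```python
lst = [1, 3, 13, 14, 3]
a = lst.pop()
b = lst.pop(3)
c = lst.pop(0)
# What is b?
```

After line 1: lst = [1, 3, 13, 14, 3]
After line 2 (pop() -> a = 3): lst = [1, 3, 13, 14]
After line 3 (pop(3) -> b = 14): lst = [1, 3, 13]
After line 4 (pop(0) -> c = 1): lst = [3, 13]

14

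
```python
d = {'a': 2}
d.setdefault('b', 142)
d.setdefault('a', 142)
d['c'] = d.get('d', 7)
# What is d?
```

After line 1: d = {'a': 2}
After line 2 (setdefault adds 'b'=142): d = {'a': 2, 'b': 142}
After line 3 (setdefault 'a' no-op, already exists): d = {'a': 2, 'b': 142}
After line 4 (get('d', 7) returns default since 'd' not in d): d = {'a': 2, 'b': 142, 'c': 7}

{'a': 2, 'b': 142, 'c': 7}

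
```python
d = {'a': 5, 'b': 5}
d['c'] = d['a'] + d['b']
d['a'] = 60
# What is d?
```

After line 1: d = {'a': 5, 'b': 5}
After line 2 (d['c'] = 5 + 5): d = {'a': 5, 'b': 5, 'c': 10}
After line 3: d = {'a': 60, 'b': 5, 'c': 10}

{'a': 60, 'b': 5, 'c': 10}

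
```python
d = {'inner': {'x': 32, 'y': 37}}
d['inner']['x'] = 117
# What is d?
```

After line 1: d = {'inner': {'x': 32, 'y': 37}}
After line 2 (inner x overwritten): d = {'inner': {'x': 117, 'y': 37}}

{'inner': {'x': 117, 'y': 37}}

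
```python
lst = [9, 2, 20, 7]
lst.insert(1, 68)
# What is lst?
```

[9, 68, 2, 20, 7]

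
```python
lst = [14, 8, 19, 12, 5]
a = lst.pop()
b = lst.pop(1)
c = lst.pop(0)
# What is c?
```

After line 1: lst = [14, 8, 19, 12, 5]
After line 2 (pop() -> a = 5): lst = [14, 8, 19, 12]
After line 3 (pop(1) -> b = 8): lst = [14, 19, 12]
After line 4 (pop(0) -> c = 14): lst = [19, 12]

14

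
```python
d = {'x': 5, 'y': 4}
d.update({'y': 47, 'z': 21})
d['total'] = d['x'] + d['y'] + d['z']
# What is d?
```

After line 1: d = {'x': 5, 'y': 4}
After line 2 (y overwritten, z added): d = {'x': 5, 'y': 47, 'z': 21}
After line 3 (total = 5 + 47 + 21 = 73): d = {'x': 5, 'y': 47, 'z': 21, 'total': 73}

{'x': 5, 'y': 47, 'z': 21, 'total': 73}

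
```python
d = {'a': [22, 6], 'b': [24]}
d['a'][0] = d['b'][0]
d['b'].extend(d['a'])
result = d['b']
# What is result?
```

After line 1: d = {'a': [22, 6], 'b': [24]}
After line 2 (a[0] = b[0] = 24): d = {'a': [24, 6], 'b': [24]}
After line 3 (b.extend(a) appends [24, 6]): d = {'a': [24, 6], 'b': [24, 24, 6]}
After line 4: result = d['b'] = [24, 24, 6]

[24, 24, 6]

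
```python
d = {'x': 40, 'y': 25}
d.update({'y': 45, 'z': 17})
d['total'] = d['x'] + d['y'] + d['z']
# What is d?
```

After line 1: d = {'x': 40, 'y': 25}
After line 2 (y overwritten, z added): d = {'x': 40, 'y': 45, 'z': 17}
After line 3 (total = 40 + 45 + 17 = 102): d = {'x': 40, 'y': 45, 'z': 17, 'total': 102}

{'x': 40, 'y': 45, 'z': 17, 'total': 102}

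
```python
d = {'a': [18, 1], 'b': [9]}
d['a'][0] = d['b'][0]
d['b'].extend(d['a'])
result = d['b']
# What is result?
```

After line 1: d = {'a': [18, 1], 'b': [9]}
After line 2 (a[0] = b[0] = 9): d = {'a': [9, 1], 'b': [9]}
After line 3 (b.extend(a) appends [9, 1]): d = {'a': [9, 1], 'b': [9, 9, 1]}
After line 4: result = d['b'] = [9, 9, 1]

[9, 9, 1]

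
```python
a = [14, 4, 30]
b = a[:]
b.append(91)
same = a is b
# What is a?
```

After line 1: a = [14, 4, 30]
After line 2 (b = a[:] is a shallow copy, new object): a = [14, 4, 30], b = [14, 4, 30]
After line 3 (append only mutates b): a = [14, 4, 30], b = [14, 4, 30, 91]
After line 4 (same = a is b; different objects -> False): same = False

[14, 4, 30]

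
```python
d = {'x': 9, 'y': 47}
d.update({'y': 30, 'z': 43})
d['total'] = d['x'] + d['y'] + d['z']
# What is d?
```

After line 1: d = {'x': 9, 'y': 47}
After line 2 (y overwritten, z added): d = {'x': 9, 'y': 30, 'z': 43}
After line 3 (total = 9 + 30 + 43 = 82): d = {'x': 9, 'y': 30, 'z': 43, 'total': 82}

{'x': 9, 'y': 30, 'z': 43, 'total': 82}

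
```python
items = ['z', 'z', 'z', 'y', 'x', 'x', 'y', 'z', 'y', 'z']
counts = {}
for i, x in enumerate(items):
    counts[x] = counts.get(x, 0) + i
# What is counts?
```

Initial: counts = {}, items = ['z', 'z', 'z', 'y', 'x', 'x', 'y', 'z', 'y', 'z']
i=0, x='z': counts = {'z': 0}
i=1, x='z': counts = {'z': 1}
i=2, x='z': counts = {'z': 3}
i=3, x='y': counts = {'z': 3, 'y': 3}
i=4, x='x': counts = {'z': 3, 'y': 3, 'x': 4}
i=5, x='x': counts = {'z': 3, 'y': 3, 'x': 9}
i=6, x='y': counts = {'z': 3, 'y': 9, 'x': 9}
i=7, x='z': counts = {'z': 10, 'y': 9, 'x': 9}
i=8, x='y': counts = {'z': 10, 'y': 17, 'x': 9}
i=9, x='z': counts = {'z': 19, 'y': 17, 'x': 9}

{'z': 19, 'y': 17, 'x': 9}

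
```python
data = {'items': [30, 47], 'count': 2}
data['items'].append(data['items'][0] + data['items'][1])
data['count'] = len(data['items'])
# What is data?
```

After line 1: data = {'items': [30, 47], 'count': 2}
After line 2 (append 30 + 47 = 77): data = {'items': [30, 47, 77], 'count': 2}
After line 3 (count = len(items) = 3): data = {'items': [30, 47, 77], 'count': 3}

{'items': [30, 47, 77], 'count': 3}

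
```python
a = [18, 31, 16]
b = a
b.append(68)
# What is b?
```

After line 1: a = [18, 31, 16]
After line 2 (b = a is an alias, same object): a = [18, 31, 16], b = [18, 31, 16]
After line 3 (b.append mutates the shared list): a = [18, 31, 16, 68], b = [18, 31, 16, 68]

[18, 31, 16, 68]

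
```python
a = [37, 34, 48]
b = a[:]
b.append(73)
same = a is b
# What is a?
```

After line 1: a = [37, 34, 48]
After line 2 (b = a[:] is a shallow copy, new object): a = [37, 34, 48], b = [37, 34, 48]
After line 3 (append only mutates b): a = [37, 34, 48], b = [37, 34, 48, 73]
After line 4 (same = a is b; different objects -> False): same = False

[37, 34, 48]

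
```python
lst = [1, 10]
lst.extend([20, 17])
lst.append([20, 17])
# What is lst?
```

After line 1: lst = [1, 10]
After line 2 (extend unpacks [20, 17]): lst = [1, 10, 20, 17]
After line 3 (append adds [20, 17] as single element): lst = [1, 10, 20, 17, [20, 17]]

[1, 10, 20, 17, [20, 17]]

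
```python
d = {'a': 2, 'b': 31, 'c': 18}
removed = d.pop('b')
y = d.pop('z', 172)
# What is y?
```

After line 1: d = {'a': 2, 'b': 31, 'c': 18}
After line 2 (pop 'b' returns 31): d = {'a': 2, 'c': 18}, removed = 31
After line 3 (pop 'z' missing, returns default 172): d = {'a': 2, 'c': 18}, y = 172

172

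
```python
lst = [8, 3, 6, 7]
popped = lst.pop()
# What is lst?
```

[8, 3, 6]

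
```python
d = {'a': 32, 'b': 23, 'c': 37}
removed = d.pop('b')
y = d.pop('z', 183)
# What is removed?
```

After line 1: d = {'a': 32, 'b': 23, 'c': 37}
After line 2 (pop 'b' returns 23): d = {'a': 32, 'c': 37}, removed = 23
After line 3 (pop 'z' missing, returns default 183): d = {'a': 32, 'c': 37}, y = 183

23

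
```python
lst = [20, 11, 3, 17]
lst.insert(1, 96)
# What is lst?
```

[20, 96, 11, 3, 17]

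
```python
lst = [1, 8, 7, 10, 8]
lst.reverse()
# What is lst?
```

[8, 10, 7, 8, 1]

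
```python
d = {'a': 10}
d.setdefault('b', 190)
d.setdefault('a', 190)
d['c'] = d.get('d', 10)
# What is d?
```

After line 1: d = {'a': 10}
After line 2 (setdefault adds 'b'=190): d = {'a': 10, 'b': 190}
After line 3 (setdefault 'a' no-op, already exists): d = {'a': 10, 'b': 190}
After line 4 (get('d', 10) returns default since 'd' not in d): d = {'a': 10, 'b': 190, 'c': 10}

{'a': 10, 'b': 190, 'c': 10}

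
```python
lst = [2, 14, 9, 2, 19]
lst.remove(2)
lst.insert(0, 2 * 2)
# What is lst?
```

After line 1: lst = [2, 14, 9, 2, 19]
After line 2 (remove first 2): lst = [14, 9, 2, 19]
After line 3 (insert 4 at index 0): lst = [4, 14, 9, 2, 19]

[4, 14, 9, 2, 19]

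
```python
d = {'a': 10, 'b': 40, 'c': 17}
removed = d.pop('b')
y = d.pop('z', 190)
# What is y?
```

After line 1: d = {'a': 10, 'b': 40, 'c': 17}
After line 2 (pop 'b' returns 40): d = {'a': 10, 'c': 17}, removed = 40
After line 3 (pop 'z' missing, returns default 190): d = {'a': 10, 'c': 17}, y = 190

190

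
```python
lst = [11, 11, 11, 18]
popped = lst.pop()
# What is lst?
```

[11, 11, 11]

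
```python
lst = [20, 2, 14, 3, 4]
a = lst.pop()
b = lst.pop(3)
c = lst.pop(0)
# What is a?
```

After line 1: lst = [20, 2, 14, 3, 4]
After line 2 (pop() -> a = 4): lst = [20, 2, 14, 3]
After line 3 (pop(3) -> b = 3): lst = [20, 2, 14]
After line 4 (pop(0) -> c = 20): lst = [2, 14]

4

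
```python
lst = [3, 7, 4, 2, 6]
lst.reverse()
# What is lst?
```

[6, 2, 4, 7, 3]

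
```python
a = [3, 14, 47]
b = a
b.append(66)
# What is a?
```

After line 1: a = [3, 14, 47]
After line 2 (b = a is an alias, same object): a = [3, 14, 47], b = [3, 14, 47]
After line 3 (b.append mutates the shared list): a = [3, 14, 47, 66], b = [3, 14, 47, 66]

[3, 14, 47, 66]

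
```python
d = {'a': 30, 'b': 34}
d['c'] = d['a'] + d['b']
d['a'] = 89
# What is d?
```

After line 1: d = {'a': 30, 'b': 34}
After line 2 (d['c'] = 30 + 34): d = {'a': 30, 'b': 34, 'c': 64}
After line 3: d = {'a': 89, 'b': 34, 'c': 64}

{'a': 89, 'b': 34, 'c': 64}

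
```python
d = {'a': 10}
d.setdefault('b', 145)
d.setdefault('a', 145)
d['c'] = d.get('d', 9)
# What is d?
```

After line 1: d = {'a': 10}
After line 2 (setdefault adds 'b'=145): d = {'a': 10, 'b': 145}
After line 3 (setdefault 'a' no-op, already exists): d = {'a': 10, 'b': 145}
After line 4 (get('d', 9) returns default since 'd' not in d): d = {'a': 10, 'b': 145, 'c': 9}

{'a': 10, 'b': 145, 'c': 9}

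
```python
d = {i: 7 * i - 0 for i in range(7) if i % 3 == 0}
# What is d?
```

{0: 0, 3: 21, 6: 42}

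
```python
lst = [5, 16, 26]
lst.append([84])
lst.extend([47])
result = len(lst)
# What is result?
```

After line 1: lst = [5, 16, 26]
After line 2 (append adds [84] as single element): lst = [5, 16, 26, [84]]
After line 3 (extend unpacks [47], adds 47): lst = [5, 16, 26, [84], 47]
After line 4: result = len(lst) = 5

5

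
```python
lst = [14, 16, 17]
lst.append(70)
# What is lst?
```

[14, 16, 17, 70]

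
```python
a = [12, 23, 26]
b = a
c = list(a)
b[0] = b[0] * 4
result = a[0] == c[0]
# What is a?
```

After line 1: a = [12, 23, 26]
After line 2 (b = a, alias): a = [12, 23, 26], b = [12, 23, 26]
After line 3 (c = list(a) is a copy, new object): c = [12, 23, 26]
After line 4 (b[0] = 12 * 4 = 48; mutates shared a/b): a = b = [48, 23, 26], c = [12, 23, 26]
After line 5 (a[0] = 48, c[0] = 12; result = False)

[48, 23, 26]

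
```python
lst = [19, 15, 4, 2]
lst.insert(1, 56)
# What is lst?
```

[19, 56, 15, 4, 2]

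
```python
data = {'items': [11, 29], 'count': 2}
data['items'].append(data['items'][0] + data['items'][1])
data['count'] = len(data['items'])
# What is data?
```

After line 1: data = {'items': [11, 29], 'count': 2}
After line 2 (append 11 + 29 = 40): data = {'items': [11, 29, 40], 'count': 2}
After line 3 (count = len(items) = 3): data = {'items': [11, 29, 40], 'count': 3}

{'items': [11, 29, 40], 'count': 3}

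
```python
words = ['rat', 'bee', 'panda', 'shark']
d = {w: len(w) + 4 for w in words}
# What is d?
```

{'rat': 7, 'bee': 7, 'panda': 9, 'shark': 9}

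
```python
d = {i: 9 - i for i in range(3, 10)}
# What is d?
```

{3: 6, 4: 5, 5: 4, 6: 3, 7: 2, 8: 1, 9: 0}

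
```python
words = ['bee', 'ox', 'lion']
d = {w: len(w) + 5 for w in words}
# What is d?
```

{'bee': 8, 'ox': 7, 'lion': 9}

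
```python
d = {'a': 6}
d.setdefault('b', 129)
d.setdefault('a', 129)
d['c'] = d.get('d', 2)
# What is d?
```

After line 1: d = {'a': 6}
After line 2 (setdefault adds 'b'=129): d = {'a': 6, 'b': 129}
After line 3 (setdefault 'a' no-op, already exists): d = {'a': 6, 'b': 129}
After line 4 (get('d', 2) returns default since 'd' not in d): d = {'a': 6, 'b': 129, 'c': 2}

{'a': 6, 'b': 129, 'c': 2}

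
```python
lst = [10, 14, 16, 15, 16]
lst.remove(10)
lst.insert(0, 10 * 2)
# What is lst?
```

After line 1: lst = [10, 14, 16, 15, 16]
After line 2 (remove first 10): lst = [14, 16, 15, 16]
After line 3 (insert 20 at index 0): lst = [20, 14, 16, 15, 16]

[20, 14, 16, 15, 16]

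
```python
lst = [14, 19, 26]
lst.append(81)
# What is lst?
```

[14, 19, 26, 81]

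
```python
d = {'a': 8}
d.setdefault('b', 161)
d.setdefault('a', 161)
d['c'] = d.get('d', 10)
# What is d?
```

After line 1: d = {'a': 8}
After line 2 (setdefault adds 'b'=161): d = {'a': 8, 'b': 161}
After line 3 (setdefault 'a' no-op, already exists): d = {'a': 8, 'b': 161}
After line 4 (get('d', 10) returns default since 'd' not in d): d = {'a': 8, 'b': 161, 'c': 10}

{'a': 8, 'b': 161, 'c': 10}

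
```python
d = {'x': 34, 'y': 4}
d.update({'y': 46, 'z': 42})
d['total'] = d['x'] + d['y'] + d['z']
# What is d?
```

After line 1: d = {'x': 34, 'y': 4}
After line 2 (y overwritten, z added): d = {'x': 34, 'y': 46, 'z': 42}
After line 3 (total = 34 + 46 + 42 = 122): d = {'x': 34, 'y': 46, 'z': 42, 'total': 122}

{'x': 34, 'y': 46, 'z': 42, 'total': 122}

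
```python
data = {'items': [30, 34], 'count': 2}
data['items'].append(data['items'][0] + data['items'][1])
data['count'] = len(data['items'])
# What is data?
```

After line 1: data = {'items': [30, 34], 'count': 2}
After line 2 (append 30 + 34 = 64): data = {'items': [30, 34, 64], 'count': 2}
After line 3 (count = len(items) = 3): data = {'items': [30, 34, 64], 'count': 3}

{'items': [30, 34, 64], 'count': 3}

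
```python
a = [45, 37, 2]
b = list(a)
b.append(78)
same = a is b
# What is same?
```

After line 1: a = [45, 37, 2]
After line 2 (b = list(a) is a shallow copy, new object): a = [45, 37, 2], b = [45, 37, 2]
After line 3 (append only mutates b): a = [45, 37, 2], b = [45, 37, 2, 78]
After line 4 (same = a is b; different objects -> False): same = False

False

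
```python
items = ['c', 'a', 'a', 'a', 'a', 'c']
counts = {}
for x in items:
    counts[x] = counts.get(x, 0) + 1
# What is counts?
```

Initial: counts = {}, items = ['c', 'a', 'a', 'a', 'a', 'c']
See 'c': counts = {'c': 1}
See 'a': counts = {'c': 1, 'a': 1}
See 'a': counts = {'c': 1, 'a': 2}
See 'a': counts = {'c': 1, 'a': 3}
See 'a': counts = {'c': 1, 'a': 4}
See 'c': counts = {'c': 2, 'a': 4}

{'c': 2, 'a': 4}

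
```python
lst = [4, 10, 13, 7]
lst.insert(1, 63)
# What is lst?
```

[4, 63, 10, 13, 7]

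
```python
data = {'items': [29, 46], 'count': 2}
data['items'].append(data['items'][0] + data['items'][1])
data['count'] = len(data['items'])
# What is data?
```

After line 1: data = {'items': [29, 46], 'count': 2}
After line 2 (append 29 + 46 = 75): data = {'items': [29, 46, 75], 'count': 2}
After line 3 (count = len(items) = 3): data = {'items': [29, 46, 75], 'count': 3}

{'items': [29, 46, 75], 'count': 3}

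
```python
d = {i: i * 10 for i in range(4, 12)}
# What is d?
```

{4: 40, 5: 50, 6: 60, 7: 70, 8: 80, 9: 90, 10: 100, 11: 110}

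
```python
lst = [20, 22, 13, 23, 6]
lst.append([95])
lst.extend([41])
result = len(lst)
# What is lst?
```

After line 1: lst = [20, 22, 13, 23, 6]
After line 2 (append adds [95] as single element): lst = [20, 22, 13, 23, 6, [95]]
After line 3 (extend unpacks [41], adds 41): lst = [20, 22, 13, 23, 6, [95], 41]
After line 4: result = len(lst) = 7

[20, 22, 13, 23, 6, [95], 41]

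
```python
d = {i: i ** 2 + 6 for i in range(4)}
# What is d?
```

{0: 6, 1: 7, 2: 10, 3: 15}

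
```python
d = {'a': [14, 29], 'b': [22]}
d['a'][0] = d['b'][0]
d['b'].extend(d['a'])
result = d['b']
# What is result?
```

After line 1: d = {'a': [14, 29], 'b': [22]}
After line 2 (a[0] = b[0] = 22): d = {'a': [22, 29], 'b': [22]}
After line 3 (b.extend(a) appends [22, 29]): d = {'a': [22, 29], 'b': [22, 22, 29]}
After line 4: result = d['b'] = [22, 22, 29]

[22, 22, 29]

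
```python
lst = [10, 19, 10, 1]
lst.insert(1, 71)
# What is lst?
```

[10, 71, 19, 10, 1]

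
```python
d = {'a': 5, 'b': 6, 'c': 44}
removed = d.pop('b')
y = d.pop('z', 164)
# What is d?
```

After line 1: d = {'a': 5, 'b': 6, 'c': 44}
After line 2 (pop 'b' returns 6): d = {'a': 5, 'c': 44}, removed = 6
After line 3 (pop 'z' missing, returns default 164): d = {'a': 5, 'c': 44}, y = 164

{'a': 5, 'c': 44}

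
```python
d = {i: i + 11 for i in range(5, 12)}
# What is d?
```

{5: 16, 6: 17, 7: 18, 8: 19, 9: 20, 10: 21, 11: 22}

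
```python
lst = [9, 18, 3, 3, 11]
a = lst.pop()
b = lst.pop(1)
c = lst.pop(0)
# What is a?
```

After line 1: lst = [9, 18, 3, 3, 11]
After line 2 (pop() -> a = 11): lst = [9, 18, 3, 3]
After line 3 (pop(1) -> b = 18): lst = [9, 3, 3]
After line 4 (pop(0) -> c = 9): lst = [3, 3]

11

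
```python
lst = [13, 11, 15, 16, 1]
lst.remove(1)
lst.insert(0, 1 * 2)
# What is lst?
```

After line 1: lst = [13, 11, 15, 16, 1]
After line 2 (remove first 1): lst = [13, 11, 15, 16]
After line 3 (insert 2 at index 0): lst = [2, 13, 11, 15, 16]

[2, 13, 11, 15, 16]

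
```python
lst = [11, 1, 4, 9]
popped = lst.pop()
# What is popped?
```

9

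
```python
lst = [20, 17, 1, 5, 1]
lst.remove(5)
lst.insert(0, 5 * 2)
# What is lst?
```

After line 1: lst = [20, 17, 1, 5, 1]
After line 2 (remove first 5): lst = [20, 17, 1, 1]
After line 3 (insert 10 at index 0): lst = [10, 20, 17, 1, 1]

[10, 20, 17, 1, 1]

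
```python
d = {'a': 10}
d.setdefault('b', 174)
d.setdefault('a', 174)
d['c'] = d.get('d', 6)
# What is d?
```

After line 1: d = {'a': 10}
After line 2 (setdefault adds 'b'=174): d = {'a': 10, 'b': 174}
After line 3 (setdefault 'a' no-op, already exists): d = {'a': 10, 'b': 174}
After line 4 (get('d', 6) returns default since 'd' not in d): d = {'a': 10, 'b': 174, 'c': 6}

{'a': 10, 'b': 174, 'c': 6}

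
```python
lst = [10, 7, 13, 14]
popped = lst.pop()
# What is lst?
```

[10, 7, 13]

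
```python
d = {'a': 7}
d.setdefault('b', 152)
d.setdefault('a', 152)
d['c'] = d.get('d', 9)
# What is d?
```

After line 1: d = {'a': 7}
After line 2 (setdefault adds 'b'=152): d = {'a': 7, 'b': 152}
After line 3 (setdefault 'a' no-op, already exists): d = {'a': 7, 'b': 152}
After line 4 (get('d', 9) returns default since 'd' not in d): d = {'a': 7, 'b': 152, 'c': 9}

{'a': 7, 'b': 152, 'c': 9}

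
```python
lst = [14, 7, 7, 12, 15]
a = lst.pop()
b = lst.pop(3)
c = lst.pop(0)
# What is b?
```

After line 1: lst = [14, 7, 7, 12, 15]
After line 2 (pop() -> a = 15): lst = [14, 7, 7, 12]
After line 3 (pop(3) -> b = 12): lst = [14, 7, 7]
After line 4 (pop(0) -> c = 14): lst = [7, 7]

12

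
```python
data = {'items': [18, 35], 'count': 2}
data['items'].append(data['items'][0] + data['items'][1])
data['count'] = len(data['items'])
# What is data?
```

After line 1: data = {'items': [18, 35], 'count': 2}
After line 2 (append 18 + 35 = 53): data = {'items': [18, 35, 53], 'count': 2}
After line 3 (count = len(items) = 3): data = {'items': [18, 35, 53], 'count': 3}

{'items': [18, 35, 53], 'count': 3}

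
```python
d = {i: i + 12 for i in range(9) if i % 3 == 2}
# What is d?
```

{2: 14, 5: 17, 8: 20}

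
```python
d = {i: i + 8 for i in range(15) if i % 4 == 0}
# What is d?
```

{0: 8, 4: 12, 8: 16, 12: 20}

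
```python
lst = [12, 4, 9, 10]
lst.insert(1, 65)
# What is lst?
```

[12, 65, 4, 9, 10]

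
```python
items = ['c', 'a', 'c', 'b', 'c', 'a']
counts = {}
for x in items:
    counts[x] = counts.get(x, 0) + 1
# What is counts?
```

Initial: counts = {}, items = ['c', 'a', 'c', 'b', 'c', 'a']
See 'c': counts = {'c': 1}
See 'a': counts = {'c': 1, 'a': 1}
See 'c': counts = {'c': 2, 'a': 1}
See 'b': counts = {'c': 2, 'a': 1, 'b': 1}
See 'c': counts = {'c': 3, 'a': 1, 'b': 1}
See 'a': counts = {'c': 3, 'a': 2, 'b': 1}

{'c': 3, 'a': 2, 'b': 1}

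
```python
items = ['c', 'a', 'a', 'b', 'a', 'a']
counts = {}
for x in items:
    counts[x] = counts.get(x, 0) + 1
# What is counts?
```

Initial: counts = {}, items = ['c', 'a', 'a', 'b', 'a', 'a']
See 'c': counts = {'c': 1}
See 'a': counts = {'c': 1, 'a': 1}
See 'a': counts = {'c': 1, 'a': 2}
See 'b': counts = {'c': 1, 'a': 2, 'b': 1}
See 'a': counts = {'c': 1, 'a': 3, 'b': 1}
See 'a': counts = {'c': 1, 'a': 4, 'b': 1}

{'c': 1, 'a': 4, 'b': 1}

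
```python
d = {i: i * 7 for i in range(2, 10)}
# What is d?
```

{2: 14, 3: 21, 4: 28, 5: 35, 6: 42, 7: 49, 8: 56, 9: 63}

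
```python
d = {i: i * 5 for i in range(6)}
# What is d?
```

{0: 0, 1: 5, 2: 10, 3: 15, 4: 20, 5: 25}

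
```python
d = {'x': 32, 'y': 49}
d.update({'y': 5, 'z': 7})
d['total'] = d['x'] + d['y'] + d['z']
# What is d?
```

After line 1: d = {'x': 32, 'y': 49}
After line 2 (y overwritten, z added): d = {'x': 32, 'y': 5, 'z': 7}
After line 3 (total = 32 + 5 + 7 = 44): d = {'x': 32, 'y': 5, 'z': 7, 'total': 44}

{'x': 32, 'y': 5, 'z': 7, 'total': 44}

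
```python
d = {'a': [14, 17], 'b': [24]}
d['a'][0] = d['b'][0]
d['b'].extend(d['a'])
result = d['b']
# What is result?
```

After line 1: d = {'a': [14, 17], 'b': [24]}
After line 2 (a[0] = b[0] = 24): d = {'a': [24, 17], 'b': [24]}
After line 3 (b.extend(a) appends [24, 17]): d = {'a': [24, 17], 'b': [24, 24, 17]}
After line 4: result = d['b'] = [24, 24, 17]

[24, 24, 17]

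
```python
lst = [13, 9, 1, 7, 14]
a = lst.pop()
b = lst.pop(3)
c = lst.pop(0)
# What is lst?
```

After line 1: lst = [13, 9, 1, 7, 14]
After line 2 (pop() -> a = 14): lst = [13, 9, 1, 7]
After line 3 (pop(3) -> b = 7): lst = [13, 9, 1]
After line 4 (pop(0) -> c = 13): lst = [9, 1]

[9, 1]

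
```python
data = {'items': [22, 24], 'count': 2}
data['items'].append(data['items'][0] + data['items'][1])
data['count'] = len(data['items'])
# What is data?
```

After line 1: data = {'items': [22, 24], 'count': 2}
After line 2 (append 22 + 24 = 46): data = {'items': [22, 24, 46], 'count': 2}
After line 3 (count = len(items) = 3): data = {'items': [22, 24, 46], 'count': 3}

{'items': [22, 24, 46], 'count': 3}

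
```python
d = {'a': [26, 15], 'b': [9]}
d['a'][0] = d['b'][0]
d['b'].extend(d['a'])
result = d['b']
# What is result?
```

After line 1: d = {'a': [26, 15], 'b': [9]}
After line 2 (a[0] = b[0] = 9): d = {'a': [9, 15], 'b': [9]}
After line 3 (b.extend(a) appends [9, 15]): d = {'a': [9, 15], 'b': [9, 9, 15]}
After line 4: result = d['b'] = [9, 9, 15]

[9, 9, 15]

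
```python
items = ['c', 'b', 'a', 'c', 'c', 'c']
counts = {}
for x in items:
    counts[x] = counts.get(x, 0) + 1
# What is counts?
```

Initial: counts = {}, items = ['c', 'b', 'a', 'c', 'c', 'c']
See 'c': counts = {'c': 1}
See 'b': counts = {'c': 1, 'b': 1}
See 'a': counts = {'c': 1, 'b': 1, 'a': 1}
See 'c': counts = {'c': 2, 'b': 1, 'a': 1}
See 'c': counts = {'c': 3, 'b': 1, 'a': 1}
See 'c': counts = {'c': 4, 'b': 1, 'a': 1}

{'c': 4, 'b': 1, 'a': 1}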